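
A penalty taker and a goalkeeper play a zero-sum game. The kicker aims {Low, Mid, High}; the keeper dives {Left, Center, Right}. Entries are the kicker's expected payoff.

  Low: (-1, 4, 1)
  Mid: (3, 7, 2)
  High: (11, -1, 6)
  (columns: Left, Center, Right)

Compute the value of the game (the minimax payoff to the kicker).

11/3

Row minima: Low → -1, Mid → 2, High → -1; maximin = 2.
Column maxima: Left → 11, Center → 7, Right → 6; minimax = 6.
2 ≠ 6, so there is no saddle point; optimal play is mixed.
Low is strictly dominated by Mid, so the kicker never plays it.
With Low eliminated, Left is strictly dominated by Right (it gives the kicker strictly more in every remaining row), so the keeper never plays it.
On the remaining 2×2 (Mid, High vs Center, Right):
Let the kicker play Mid with probability p. Expected payoff against Center: 7p + (-1)(1−p) = 8p − 1; against Right: 2p + 6(1−p) = −4p + 6.
Setting these equal: 8p − 1 = −4p + 6 ⇒ 12p = 7 ⇒ p = 7/12, and the value is (8)·(7/12) − 1 = 11/3.
For the keeper: with q = P(Center), equating Mid's and High's payoffs gives 5q + 2 = −7q + 6 ⇒ q = 1/3.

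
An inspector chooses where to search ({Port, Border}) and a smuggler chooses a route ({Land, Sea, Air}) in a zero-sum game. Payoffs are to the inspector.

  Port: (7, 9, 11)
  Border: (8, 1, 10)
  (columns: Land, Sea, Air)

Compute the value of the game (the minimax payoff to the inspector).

65/9

Row minima: Port → 7, Border → 1; maximin = 7.
Column maxima: Land → 8, Sea → 9, Air → 11; minimax = 8.
7 ≠ 8, so there is no saddle point; optimal play is mixed.
Air is strictly dominated by Land (it gives the inspector strictly more in every row), so the smuggler never plays it.
On the remaining 2×2 (Port, Border vs Land, Sea):
Let the inspector play Port with probability p. Expected payoff against Land: 7p + 8(1−p) = −p + 8; against Sea: 9p + 1(1−p) = 8p + 1.
Setting these equal: −p + 8 = 8p + 1 ⇒ −9p = -7 ⇒ p = 7/9, and the value is (-1)·(7/9) + 8 = 65/9.
For the smuggler: with q = P(Land), equating Port's and Border's payoffs gives −2q + 9 = 7q + 1 ⇒ q = 8/9.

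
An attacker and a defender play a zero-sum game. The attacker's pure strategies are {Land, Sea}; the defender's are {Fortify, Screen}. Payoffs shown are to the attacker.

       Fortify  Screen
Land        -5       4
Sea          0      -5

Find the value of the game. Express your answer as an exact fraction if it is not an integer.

Row minima: Land → -5, Sea → -5; maximin = -5.
Column maxima: Fortify → 0, Screen → 4; minimax = 0.
-5 ≠ 0, so there is no saddle point; optimal play is mixed.
Let the attacker play Land with probability p. Expected payoff against Fortify: (-5)p + 0(1−p) = −5p; against Screen: 4p + (-5)(1−p) = 9p − 5.
Setting these equal: −5p = 9p − 5 ⇒ −14p = -5 ⇒ p = 5/14, and the value is (-5)·(5/14) = -25/14.
For the defender: with q = P(Fortify), equating Land's and Sea's payoffs gives −9q + 4 = 5q − 5 ⇒ q = 9/14.

-25/14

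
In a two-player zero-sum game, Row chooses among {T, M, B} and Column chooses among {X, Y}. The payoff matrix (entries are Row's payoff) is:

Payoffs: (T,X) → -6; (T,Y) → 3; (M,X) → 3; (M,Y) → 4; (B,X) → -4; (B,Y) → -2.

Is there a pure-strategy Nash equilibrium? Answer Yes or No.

Row minima: T → -6, M → 3, B → -4; maximin = 3.
Column maxima: X → 3, Y → 4; minimax = 3.
maximin = minimax = 3, so a saddle point exists.

Yes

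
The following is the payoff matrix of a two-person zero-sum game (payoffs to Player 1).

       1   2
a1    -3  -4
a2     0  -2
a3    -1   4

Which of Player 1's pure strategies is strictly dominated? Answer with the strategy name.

a2 gives a strictly higher payoff than a1 against every column: 0 > -3, -2 > -4.
So a1 is strictly dominated and Player 1 never plays it.

a1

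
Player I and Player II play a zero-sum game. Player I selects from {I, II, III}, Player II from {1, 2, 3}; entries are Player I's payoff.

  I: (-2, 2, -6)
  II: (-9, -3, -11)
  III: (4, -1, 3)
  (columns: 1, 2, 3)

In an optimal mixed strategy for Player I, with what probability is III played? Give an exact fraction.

Row minima: I → -6, II → -11, III → -1; maximin = -1.
Column maxima: 1 → 4, 2 → 2, 3 → 3; minimax = 2.
-1 ≠ 2, so there is no saddle point; optimal play is mixed.
II is strictly dominated by I, so Player I never plays it.
1 is strictly dominated by 3 (it gives Player I strictly more in every row), so Player II never plays it.
On the remaining 2×2 (I, III vs 2, 3):
Let Player I play I with probability p. Expected payoff against 2: 2p + (-1)(1−p) = 3p − 1; against 3: (-6)p + 3(1−p) = −9p + 3.
Setting these equal: 3p − 1 = −9p + 3 ⇒ 12p = 4 ⇒ p = 1/3, and the value is (3)·(1/3) − 1 = 0.
For Player II: with q = P(2), equating I's and III's payoffs gives 8q − 6 = −4q + 3 ⇒ q = 3/4.

2/3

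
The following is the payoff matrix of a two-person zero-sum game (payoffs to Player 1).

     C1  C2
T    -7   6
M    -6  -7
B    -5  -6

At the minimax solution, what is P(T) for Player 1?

Row minima: T → -7, M → -7, B → -6; maximin = -6.
Column maxima: C1 → -5, C2 → 6; minimax = -5.
-6 ≠ -5, so there is no saddle point; optimal play is mixed.
M is strictly dominated by B, so Player 1 never plays it.
On the remaining 2×2 (T, B vs C1, C2):
Let Player 1 play T with probability p. Expected payoff against C1: (-7)p + (-5)(1−p) = −2p − 5; against C2: 6p + (-6)(1−p) = 12p − 6.
Setting these equal: −2p − 5 = 12p − 6 ⇒ −14p = -1 ⇒ p = 1/14, and the value is (-2)·(1/14) − 5 = -36/7.
For Player 2: with q = P(C1), equating T's and B's payoffs gives −13q + 6 = q − 6 ⇒ q = 6/7.

1/14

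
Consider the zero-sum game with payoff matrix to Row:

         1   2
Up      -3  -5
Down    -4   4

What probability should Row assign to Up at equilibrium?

Row minima: Up → -5, Down → -4; maximin = -4.
Column maxima: 1 → -3, 2 → 4; minimax = -3.
-4 ≠ -3, so there is no saddle point; optimal play is mixed.
Let Row play Up with probability p. Expected payoff against 1: (-3)p + (-4)(1−p) = p − 4; against 2: (-5)p + 4(1−p) = −9p + 4.
Setting these equal: p − 4 = −9p + 4 ⇒ 10p = 8 ⇒ p = 4/5, and the value is (1)·(4/5) − 4 = -16/5.
For Column: with q = P(1), equating Up's and Down's payoffs gives 2q − 5 = −8q + 4 ⇒ q = 9/10.

4/5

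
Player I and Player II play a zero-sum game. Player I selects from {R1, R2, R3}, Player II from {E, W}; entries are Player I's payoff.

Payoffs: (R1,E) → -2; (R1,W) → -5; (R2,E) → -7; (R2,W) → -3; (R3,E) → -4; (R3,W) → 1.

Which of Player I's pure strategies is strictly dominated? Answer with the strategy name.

R2

R3 gives a strictly higher payoff than R2 against every column: -4 > -7, 1 > -3.
So R2 is strictly dominated and Player I never plays it.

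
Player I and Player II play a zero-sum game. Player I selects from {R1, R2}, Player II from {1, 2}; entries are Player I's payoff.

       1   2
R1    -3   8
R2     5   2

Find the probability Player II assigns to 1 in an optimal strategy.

Row minima: R1 → -3, R2 → 2; maximin = 2.
Column maxima: 1 → 5, 2 → 8; minimax = 5.
2 ≠ 5, so there is no saddle point; optimal play is mixed.
Let Player I play R1 with probability p. Expected payoff against 1: (-3)p + 5(1−p) = −8p + 5; against 2: 8p + 2(1−p) = 6p + 2.
Setting these equal: −8p + 5 = 6p + 2 ⇒ −14p = -3 ⇒ p = 3/14, and the value is (-8)·(3/14) + 5 = 23/7.
For Player II: with q = P(1), equating R1's and R2's payoffs gives −11q + 8 = 3q + 2 ⇒ q = 3/7.

3/7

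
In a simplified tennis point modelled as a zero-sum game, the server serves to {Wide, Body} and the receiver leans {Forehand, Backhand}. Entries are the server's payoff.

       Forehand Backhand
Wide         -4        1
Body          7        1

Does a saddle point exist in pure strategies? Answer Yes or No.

Row minima: Wide → -4, Body → 1; maximin = 1.
Column maxima: Forehand → 7, Backhand → 1; minimax = 1.
maximin = minimax = 1, so a saddle point exists.

Yes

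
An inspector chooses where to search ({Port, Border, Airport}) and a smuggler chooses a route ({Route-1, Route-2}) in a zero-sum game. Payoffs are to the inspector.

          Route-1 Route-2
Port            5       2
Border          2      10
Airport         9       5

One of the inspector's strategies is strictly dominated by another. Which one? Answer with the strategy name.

Airport gives a strictly higher payoff than Port against every column: 9 > 5, 5 > 2.
So Port is strictly dominated and the inspector never plays it.

Port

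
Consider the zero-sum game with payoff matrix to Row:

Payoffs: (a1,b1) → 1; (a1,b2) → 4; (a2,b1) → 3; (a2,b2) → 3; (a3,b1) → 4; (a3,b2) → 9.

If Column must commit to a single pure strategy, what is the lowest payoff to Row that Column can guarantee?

Column maxima: b1 → 4, b2 → 9.
The smallest of these is 4.

4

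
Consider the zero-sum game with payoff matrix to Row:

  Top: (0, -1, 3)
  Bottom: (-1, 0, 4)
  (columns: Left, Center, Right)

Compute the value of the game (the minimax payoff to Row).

-1/2

Row minima: Top → -1, Bottom → -1; maximin = -1.
Column maxima: Left → 0, Center → 0, Right → 4; minimax = 0.
-1 ≠ 0, so there is no saddle point; optimal play is mixed.
Right is strictly dominated by Left (it gives Row strictly more in every row), so Column never plays it.
On the remaining 2×2 (Top, Bottom vs Left, Center):
Let Row play Top with probability p. Expected payoff against Left: 0p + (-1)(1−p) = p − 1; against Center: (-1)p + 0(1−p) = −p.
Setting these equal: p − 1 = −p ⇒ 2p = 1 ⇒ p = 1/2, and the value is (1)·(1/2) − 1 = -1/2.
For Column: with q = P(Left), equating Top's and Bottom's payoffs gives q − 1 = −q ⇒ q = 1/2.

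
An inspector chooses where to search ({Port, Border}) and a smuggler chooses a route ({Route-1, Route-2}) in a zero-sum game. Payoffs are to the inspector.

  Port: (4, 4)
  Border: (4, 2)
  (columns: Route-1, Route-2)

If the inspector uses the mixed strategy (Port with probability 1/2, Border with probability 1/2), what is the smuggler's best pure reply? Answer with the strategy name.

Route-2

If the smuggler plays Route-1, the inspector's expected payoff is (1/2)·4 + (1/2)·4 = 4.
If the smuggler plays Route-2, the inspector's expected payoff is (1/2)·4 + (1/2)·2 = 3.
The smuggler minimizes the inspector's payoff; the smallest is 3, so the best response is Route-2.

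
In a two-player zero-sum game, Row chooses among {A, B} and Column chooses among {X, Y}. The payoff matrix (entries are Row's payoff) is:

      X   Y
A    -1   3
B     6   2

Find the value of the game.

Row minima: A → -1, B → 2; maximin = 2.
Column maxima: X → 6, Y → 3; minimax = 3.
2 ≠ 3, so there is no saddle point; optimal play is mixed.
Let Row play A with probability p. Expected payoff against X: (-1)p + 6(1−p) = −7p + 6; against Y: 3p + 2(1−p) = p + 2.
Setting these equal: −7p + 6 = p + 2 ⇒ −8p = -4 ⇒ p = 1/2, and the value is (-7)·(1/2) + 6 = 5/2.
For Column: with q = P(X), equating A's and B's payoffs gives −4q + 3 = 4q + 2 ⇒ q = 1/8.

5/2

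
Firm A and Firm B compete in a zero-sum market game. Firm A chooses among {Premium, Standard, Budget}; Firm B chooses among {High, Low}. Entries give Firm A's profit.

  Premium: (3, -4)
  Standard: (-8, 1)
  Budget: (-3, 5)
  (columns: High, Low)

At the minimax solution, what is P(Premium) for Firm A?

Row minima: Premium → -4, Standard → -8, Budget → -3; maximin = -3.
Column maxima: High → 3, Low → 5; minimax = 3.
-3 ≠ 3, so there is no saddle point; optimal play is mixed.
Standard is strictly dominated by Budget, so Firm A never plays it.
On the remaining 2×2 (Premium, Budget vs High, Low):
Let Firm A play Premium with probability p. Expected payoff against High: 3p + (-3)(1−p) = 6p − 3; against Low: (-4)p + 5(1−p) = −9p + 5.
Setting these equal: 6p − 3 = −9p + 5 ⇒ 15p = 8 ⇒ p = 8/15, and the value is (6)·(8/15) − 3 = 1/5.
For Firm B: with q = P(High), equating Premium's and Budget's payoffs gives 7q − 4 = −8q + 5 ⇒ q = 3/5.

8/15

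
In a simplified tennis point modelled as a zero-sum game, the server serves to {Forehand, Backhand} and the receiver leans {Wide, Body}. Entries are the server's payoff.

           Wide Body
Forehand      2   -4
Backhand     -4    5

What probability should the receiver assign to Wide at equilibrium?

Row minima: Forehand → -4, Backhand → -4; maximin = -4.
Column maxima: Wide → 2, Body → 5; minimax = 2.
-4 ≠ 2, so there is no saddle point; optimal play is mixed.
Let the server play Forehand with probability p. Expected payoff against Wide: 2p + (-4)(1−p) = 6p − 4; against Body: (-4)p + 5(1−p) = −9p + 5.
Setting these equal: 6p − 4 = −9p + 5 ⇒ 15p = 9 ⇒ p = 3/5, and the value is (6)·(3/5) − 4 = -2/5.
For the receiver: with q = P(Wide), equating Forehand's and Backhand's payoffs gives 6q − 4 = −9q + 5 ⇒ q = 3/5.

3/5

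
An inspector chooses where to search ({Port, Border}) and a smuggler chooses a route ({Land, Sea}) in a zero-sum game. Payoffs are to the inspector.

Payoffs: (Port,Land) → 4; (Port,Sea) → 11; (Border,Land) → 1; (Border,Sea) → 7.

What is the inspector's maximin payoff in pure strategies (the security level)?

Row minima: Port → 4, Border → 1.
The best of these is 4.

4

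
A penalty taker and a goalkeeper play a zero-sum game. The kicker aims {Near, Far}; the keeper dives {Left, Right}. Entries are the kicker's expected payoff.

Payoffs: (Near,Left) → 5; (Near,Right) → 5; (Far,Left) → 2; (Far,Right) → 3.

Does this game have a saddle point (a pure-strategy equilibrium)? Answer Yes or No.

Yes

Row minima: Near → 5, Far → 2; maximin = 5.
Column maxima: Left → 5, Right → 5; minimax = 5.
maximin = minimax = 5, so a saddle point exists.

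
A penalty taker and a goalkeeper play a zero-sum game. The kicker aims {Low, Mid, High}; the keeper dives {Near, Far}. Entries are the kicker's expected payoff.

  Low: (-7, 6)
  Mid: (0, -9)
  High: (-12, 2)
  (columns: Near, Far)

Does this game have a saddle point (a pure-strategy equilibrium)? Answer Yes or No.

No

Row minima: Low → -7, Mid → -9, High → -12; maximin = -7.
Column maxima: Near → 0, Far → 6; minimax = 0.
-7 ≠ 0, so no pure-strategy equilibrium exists.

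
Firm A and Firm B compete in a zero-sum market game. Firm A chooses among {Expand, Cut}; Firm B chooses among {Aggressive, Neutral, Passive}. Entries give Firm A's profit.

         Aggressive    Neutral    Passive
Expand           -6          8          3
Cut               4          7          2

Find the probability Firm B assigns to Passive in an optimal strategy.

10/11

Row minima: Expand → -6, Cut → 2; maximin = 2.
Column maxima: Aggressive → 4, Neutral → 8, Passive → 3; minimax = 3.
2 ≠ 3, so there is no saddle point; optimal play is mixed.
Neutral is strictly dominated by Aggressive (it gives Firm A strictly more in every row), so Firm B never plays it.
On the remaining 2×2 (Expand, Cut vs Aggressive, Passive):
Let Firm A play Expand with probability p. Expected payoff against Aggressive: (-6)p + 4(1−p) = −10p + 4; against Passive: 3p + 2(1−p) = p + 2.
Setting these equal: −10p + 4 = p + 2 ⇒ −11p = -2 ⇒ p = 2/11, and the value is (-10)·(2/11) + 4 = 24/11.
For Firm B: with q = P(Aggressive), equating Expand's and Cut's payoffs gives −9q + 3 = 2q + 2 ⇒ q = 1/11.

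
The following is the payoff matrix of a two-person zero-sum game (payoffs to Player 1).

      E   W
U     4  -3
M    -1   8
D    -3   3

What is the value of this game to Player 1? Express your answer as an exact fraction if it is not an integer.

29/16

Row minima: U → -3, M → -1, D → -3; maximin = -1.
Column maxima: E → 4, W → 8; minimax = 4.
-1 ≠ 4, so there is no saddle point; optimal play is mixed.
D is strictly dominated by M, so Player 1 never plays it.
On the remaining 2×2 (U, M vs E, W):
Let Player 1 play U with probability p. Expected payoff against E: 4p + (-1)(1−p) = 5p − 1; against W: (-3)p + 8(1−p) = −11p + 8.
Setting these equal: 5p − 1 = −11p + 8 ⇒ 16p = 9 ⇒ p = 9/16, and the value is (5)·(9/16) − 1 = 29/16.
For Player 2: with q = P(E), equating U's and M's payoffs gives 7q − 3 = −9q + 8 ⇒ q = 11/16.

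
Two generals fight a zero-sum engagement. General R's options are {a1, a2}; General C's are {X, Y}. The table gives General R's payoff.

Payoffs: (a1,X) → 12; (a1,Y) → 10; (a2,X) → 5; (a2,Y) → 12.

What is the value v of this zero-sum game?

Row minima: a1 → 10, a2 → 5; maximin = 10.
Column maxima: X → 12, Y → 12; minimax = 12.
10 ≠ 12, so there is no saddle point; optimal play is mixed.
Let General R play a1 with probability p. Expected payoff against X: 12p + 5(1−p) = 7p + 5; against Y: 10p + 12(1−p) = −2p + 12.
Setting these equal: 7p + 5 = −2p + 12 ⇒ 9p = 7 ⇒ p = 7/9, and the value is (7)·(7/9) + 5 = 94/9.
For General C: with q = P(X), equating a1's and a2's payoffs gives 2q + 10 = −7q + 12 ⇒ q = 2/9.

94/9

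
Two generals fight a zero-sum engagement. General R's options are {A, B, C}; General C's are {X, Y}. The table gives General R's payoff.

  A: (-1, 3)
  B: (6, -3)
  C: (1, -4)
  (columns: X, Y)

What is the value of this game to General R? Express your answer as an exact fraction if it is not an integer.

Row minima: A → -1, B → -3, C → -4; maximin = -1.
Column maxima: X → 6, Y → 3; minimax = 3.
-1 ≠ 3, so there is no saddle point; optimal play is mixed.
C is strictly dominated by B, so General R never plays it.
On the remaining 2×2 (A, B vs X, Y):
Let General R play A with probability p. Expected payoff against X: (-1)p + 6(1−p) = −7p + 6; against Y: 3p + (-3)(1−p) = 6p − 3.
Setting these equal: −7p + 6 = 6p − 3 ⇒ −13p = -9 ⇒ p = 9/13, and the value is (-7)·(9/13) + 6 = 15/13.
For General C: with q = P(X), equating A's and B's payoffs gives −4q + 3 = 9q − 3 ⇒ q = 6/13.

15/13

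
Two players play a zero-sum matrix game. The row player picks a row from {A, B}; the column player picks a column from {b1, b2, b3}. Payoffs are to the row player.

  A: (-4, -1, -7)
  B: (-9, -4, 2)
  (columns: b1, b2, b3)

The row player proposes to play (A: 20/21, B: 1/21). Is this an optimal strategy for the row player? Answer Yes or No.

Against b1 this mix gives (20/21)·(-4) + (1/21)·(-9) = -89/21.
Against b2 this mix gives (20/21)·(-1) + (1/21)·(-4) = -8/7.
Against b3 this mix gives (20/21)·(-7) + (1/21)·2 = -46/7.
The column player will play b3, holding the row player to -46/7. Shifting weight toward the row that does better against b3 would raise this floor (the equalizing mix achieves -71/14 against both b3 and b1), so the proposed strategy is not optimal.

No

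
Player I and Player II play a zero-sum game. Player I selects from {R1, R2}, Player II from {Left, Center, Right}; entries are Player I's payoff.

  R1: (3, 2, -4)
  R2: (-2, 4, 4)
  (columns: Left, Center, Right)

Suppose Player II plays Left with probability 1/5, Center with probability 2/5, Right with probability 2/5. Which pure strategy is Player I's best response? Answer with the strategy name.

Expected payoff of R1: (1/5)·3 + (2/5)·2 + (2/5)·(-4) = -1/5.
Expected payoff of R2: (1/5)·(-2) + (2/5)·4 + (2/5)·4 = 14/5.
The largest is 14/5, so Player I's best response is R2.

R2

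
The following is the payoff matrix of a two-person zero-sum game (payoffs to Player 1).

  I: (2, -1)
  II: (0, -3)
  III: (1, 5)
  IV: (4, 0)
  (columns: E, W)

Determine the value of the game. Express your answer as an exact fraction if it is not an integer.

Row minima: I → -1, II → -3, III → 1, IV → 0; maximin = 1.
Column maxima: E → 4, W → 5; minimax = 4.
1 ≠ 4, so there is no saddle point; optimal play is mixed.
I is strictly dominated by IV, so Player 1 never plays it.
II is strictly dominated by III, so Player 1 never plays it.
On the remaining 2×2 (III, IV vs E, W):
Let Player 1 play III with probability p. Expected payoff against E: 1p + 4(1−p) = −3p + 4; against W: 5p + 0(1−p) = 5p.
Setting these equal: −3p + 4 = 5p ⇒ −8p = -4 ⇒ p = 1/2, and the value is (-3)·(1/2) + 4 = 5/2.
For Player 2: with q = P(E), equating III's and IV's payoffs gives −4q + 5 = 4q ⇒ q = 5/8.

5/2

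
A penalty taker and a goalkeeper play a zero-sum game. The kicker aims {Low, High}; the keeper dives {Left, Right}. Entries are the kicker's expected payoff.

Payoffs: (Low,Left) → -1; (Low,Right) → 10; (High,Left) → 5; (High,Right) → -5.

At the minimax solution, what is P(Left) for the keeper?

Row minima: Low → -1, High → -5; maximin = -1.
Column maxima: Left → 5, Right → 10; minimax = 5.
-1 ≠ 5, so there is no saddle point; optimal play is mixed.
Let the kicker play Low with probability p. Expected payoff against Left: (-1)p + 5(1−p) = −6p + 5; against Right: 10p + (-5)(1−p) = 15p − 5.
Setting these equal: −6p + 5 = 15p − 5 ⇒ −21p = -10 ⇒ p = 10/21, and the value is (-6)·(10/21) + 5 = 15/7.
For the keeper: with q = P(Left), equating Low's and High's payoffs gives −11q + 10 = 10q − 5 ⇒ q = 5/7.

5/7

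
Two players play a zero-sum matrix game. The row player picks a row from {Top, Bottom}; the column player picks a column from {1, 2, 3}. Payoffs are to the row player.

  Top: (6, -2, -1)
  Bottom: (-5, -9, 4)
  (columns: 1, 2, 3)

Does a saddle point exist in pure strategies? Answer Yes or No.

Row minima: Top → -2, Bottom → -9; maximin = -2.
Column maxima: 1 → 6, 2 → -2, 3 → 4; minimax = -2.
maximin = minimax = -2, so a saddle point exists.

Yes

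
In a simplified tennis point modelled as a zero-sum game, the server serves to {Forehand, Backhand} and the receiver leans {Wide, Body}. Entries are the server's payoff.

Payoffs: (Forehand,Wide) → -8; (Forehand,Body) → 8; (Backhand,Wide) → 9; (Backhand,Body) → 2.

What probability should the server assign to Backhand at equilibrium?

16/23

Row minima: Forehand → -8, Backhand → 2; maximin = 2.
Column maxima: Wide → 9, Body → 8; minimax = 8.
2 ≠ 8, so there is no saddle point; optimal play is mixed.
Let the server play Forehand with probability p. Expected payoff against Wide: (-8)p + 9(1−p) = −17p + 9; against Body: 8p + 2(1−p) = 6p + 2.
Setting these equal: −17p + 9 = 6p + 2 ⇒ −23p = -7 ⇒ p = 7/23, and the value is (-17)·(7/23) + 9 = 88/23.
For the receiver: with q = P(Wide), equating Forehand's and Backhand's payoffs gives −16q + 8 = 7q + 2 ⇒ q = 6/23.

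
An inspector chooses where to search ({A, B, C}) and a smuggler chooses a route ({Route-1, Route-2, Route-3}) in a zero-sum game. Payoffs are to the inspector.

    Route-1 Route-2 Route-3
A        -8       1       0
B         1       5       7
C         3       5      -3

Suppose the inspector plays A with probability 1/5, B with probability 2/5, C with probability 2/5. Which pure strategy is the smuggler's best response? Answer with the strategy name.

If the smuggler plays Route-1, the inspector's expected payoff is (1/5)·(-8) + (2/5)·1 + (2/5)·3 = 0.
If the smuggler plays Route-2, the inspector's expected payoff is (1/5)·1 + (2/5)·5 + (2/5)·5 = 21/5.
If the smuggler plays Route-3, the inspector's expected payoff is (1/5)·0 + (2/5)·7 + (2/5)·(-3) = 8/5.
The smuggler minimizes the inspector's payoff; the smallest is 0, so the best response is Route-1.

Route-1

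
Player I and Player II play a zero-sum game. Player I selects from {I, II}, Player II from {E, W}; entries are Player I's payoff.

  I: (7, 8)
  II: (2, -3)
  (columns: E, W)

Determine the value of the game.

7

Row minima: I → 7, II → -3; maximin = 7.
Column maxima: E → 7, W → 8; minimax = 7.
Since maximin = minimax = 7, there is a saddle point and the value is 7.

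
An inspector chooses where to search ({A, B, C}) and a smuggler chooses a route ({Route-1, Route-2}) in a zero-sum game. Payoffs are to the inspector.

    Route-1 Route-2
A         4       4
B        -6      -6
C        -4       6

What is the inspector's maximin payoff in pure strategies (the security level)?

4

Row minima: A → 4, B → -6, C → -4.
The best of these is 4.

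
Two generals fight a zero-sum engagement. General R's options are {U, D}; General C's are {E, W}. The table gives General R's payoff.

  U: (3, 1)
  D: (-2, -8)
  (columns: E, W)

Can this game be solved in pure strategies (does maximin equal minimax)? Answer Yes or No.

Row minima: U → 1, D → -8; maximin = 1.
Column maxima: E → 3, W → 1; minimax = 1.
maximin = minimax = 1, so a saddle point exists.

Yes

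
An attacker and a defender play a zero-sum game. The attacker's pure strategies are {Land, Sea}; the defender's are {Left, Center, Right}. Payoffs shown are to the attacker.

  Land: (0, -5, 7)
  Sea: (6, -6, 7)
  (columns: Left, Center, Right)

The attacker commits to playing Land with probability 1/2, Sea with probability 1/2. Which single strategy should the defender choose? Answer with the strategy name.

If the defender plays Left, the attacker's expected payoff is (1/2)·0 + (1/2)·6 = 3.
If the defender plays Center, the attacker's expected payoff is (1/2)·(-5) + (1/2)·(-6) = -11/2.
If the defender plays Right, the attacker's expected payoff is (1/2)·7 + (1/2)·7 = 7.
The defender minimizes the attacker's payoff; the smallest is -11/2, so the best response is Center.

Center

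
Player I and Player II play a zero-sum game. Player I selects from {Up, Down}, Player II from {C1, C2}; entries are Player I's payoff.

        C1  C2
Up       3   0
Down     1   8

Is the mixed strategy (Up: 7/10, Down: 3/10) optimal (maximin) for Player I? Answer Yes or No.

Against C1 this mix gives (7/10)·3 + (3/10)·1 = 12/5.
Against C2 this mix gives (7/10)·0 + (3/10)·8 = 12/5.
All of Player II's active replies (C1, C2) yield 12/5, and no column does worse for Player I. The mix makes Player II indifferent and guarantees 12/5, so it is optimal.

Yes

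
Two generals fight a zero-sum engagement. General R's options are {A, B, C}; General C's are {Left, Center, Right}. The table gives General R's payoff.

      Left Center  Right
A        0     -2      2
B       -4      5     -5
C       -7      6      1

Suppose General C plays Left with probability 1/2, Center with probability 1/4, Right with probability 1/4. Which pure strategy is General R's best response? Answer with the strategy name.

A

Expected payoff of A: (1/2)·0 + (1/4)·(-2) + (1/4)·2 = 0.
Expected payoff of B: (1/2)·(-4) + (1/4)·5 + (1/4)·(-5) = -2.
Expected payoff of C: (1/2)·(-7) + (1/4)·6 + (1/4)·1 = -7/4.
The largest is 0, so General R's best response is A.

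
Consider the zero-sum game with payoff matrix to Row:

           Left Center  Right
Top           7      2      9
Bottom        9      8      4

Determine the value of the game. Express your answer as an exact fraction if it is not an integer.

Row minima: Top → 2, Bottom → 4; maximin = 4.
Column maxima: Left → 9, Center → 8, Right → 9; minimax = 8.
4 ≠ 8, so there is no saddle point; optimal play is mixed.
Left is strictly dominated by Center (it gives Row strictly more in every row), so Column never plays it.
On the remaining 2×2 (Top, Bottom vs Center, Right):
Let Row play Top with probability p. Expected payoff against Center: 2p + 8(1−p) = −6p + 8; against Right: 9p + 4(1−p) = 5p + 4.
Setting these equal: −6p + 8 = 5p + 4 ⇒ −11p = -4 ⇒ p = 4/11, and the value is (-6)·(4/11) + 8 = 64/11.
For Column: with q = P(Center), equating Top's and Bottom's payoffs gives −7q + 9 = 4q + 4 ⇒ q = 5/11.

64/11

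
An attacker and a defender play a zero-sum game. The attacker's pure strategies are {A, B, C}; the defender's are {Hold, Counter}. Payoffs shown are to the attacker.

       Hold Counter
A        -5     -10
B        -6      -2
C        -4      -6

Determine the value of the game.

-14/3

Row minima: A → -10, B → -6, C → -6; maximin = -6.
Column maxima: Hold → -4, Counter → -2; minimax = -4.
-6 ≠ -4, so there is no saddle point; optimal play is mixed.
A is strictly dominated by C, so the attacker never plays it.
On the remaining 2×2 (B, C vs Hold, Counter):
Let the attacker play B with probability p. Expected payoff against Hold: (-6)p + (-4)(1−p) = −2p − 4; against Counter: (-2)p + (-6)(1−p) = 4p − 6.
Setting these equal: −2p − 4 = 4p − 6 ⇒ −6p = -2 ⇒ p = 1/3, and the value is (-2)·(1/3) − 4 = -14/3.
For the defender: with q = P(Hold), equating B's and C's payoffs gives −4q − 2 = 2q − 6 ⇒ q = 2/3.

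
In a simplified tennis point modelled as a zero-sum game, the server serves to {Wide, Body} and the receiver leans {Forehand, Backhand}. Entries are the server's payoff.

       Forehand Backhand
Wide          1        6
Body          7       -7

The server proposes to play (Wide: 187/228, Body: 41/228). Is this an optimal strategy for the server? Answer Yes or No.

No

Against Forehand this mix gives (187/228)·1 + (41/228)·7 = 79/38.
Against Backhand this mix gives (187/228)·6 + (41/228)·(-7) = 835/228.
The receiver will play Forehand, holding the server to 79/38. Shifting weight toward the row that does better against Forehand would raise this floor (the equalizing mix achieves 49/19 against both Forehand and Backhand), so the proposed strategy is not optimal.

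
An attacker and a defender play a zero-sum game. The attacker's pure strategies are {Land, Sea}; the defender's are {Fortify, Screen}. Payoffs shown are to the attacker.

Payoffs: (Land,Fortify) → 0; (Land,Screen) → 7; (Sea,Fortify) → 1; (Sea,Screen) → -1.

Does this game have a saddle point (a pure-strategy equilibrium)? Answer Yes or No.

Row minima: Land → 0, Sea → -1; maximin = 0.
Column maxima: Fortify → 1, Screen → 7; minimax = 1.
0 ≠ 1, so no pure-strategy equilibrium exists.

No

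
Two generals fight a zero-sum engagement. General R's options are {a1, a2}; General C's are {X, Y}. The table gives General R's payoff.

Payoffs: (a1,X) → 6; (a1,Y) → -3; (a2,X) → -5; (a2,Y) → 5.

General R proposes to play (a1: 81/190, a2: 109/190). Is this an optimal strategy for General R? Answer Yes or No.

Against X this mix gives (81/190)·6 + (109/190)·(-5) = -59/190.
Against Y this mix gives (81/190)·(-3) + (109/190)·5 = 151/95.
General C will play X, holding General R to -59/190. Shifting weight toward the row that does better against X would raise this floor (the equalizing mix achieves 15/19 against both X and Y), so the proposed strategy is not optimal.

No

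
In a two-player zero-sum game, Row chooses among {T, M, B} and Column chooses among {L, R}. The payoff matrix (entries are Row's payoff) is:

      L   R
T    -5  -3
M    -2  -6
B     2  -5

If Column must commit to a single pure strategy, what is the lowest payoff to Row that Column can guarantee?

-3

Column maxima: L → 2, R → -3.
The smallest of these is -3.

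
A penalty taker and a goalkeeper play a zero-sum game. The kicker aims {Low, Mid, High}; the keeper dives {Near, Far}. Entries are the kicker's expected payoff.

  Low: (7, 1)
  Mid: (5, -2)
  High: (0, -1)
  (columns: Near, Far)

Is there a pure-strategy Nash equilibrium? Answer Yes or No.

Yes

Row minima: Low → 1, Mid → -2, High → -1; maximin = 1.
Column maxima: Near → 7, Far → 1; minimax = 1.
maximin = minimax = 1, so a saddle point exists.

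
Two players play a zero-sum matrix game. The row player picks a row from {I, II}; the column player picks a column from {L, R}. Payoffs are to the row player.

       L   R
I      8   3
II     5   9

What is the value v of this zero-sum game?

19/3

Row minima: I → 3, II → 5; maximin = 5.
Column maxima: L → 8, R → 9; minimax = 8.
5 ≠ 8, so there is no saddle point; optimal play is mixed.
Let the row player play I with probability p. Expected payoff against L: 8p + 5(1−p) = 3p + 5; against R: 3p + 9(1−p) = −6p + 9.
Setting these equal: 3p + 5 = −6p + 9 ⇒ 9p = 4 ⇒ p = 4/9, and the value is (3)·(4/9) + 5 = 19/3.
For the column player: with q = P(L), equating I's and II's payoffs gives 5q + 3 = −4q + 9 ⇒ q = 2/3.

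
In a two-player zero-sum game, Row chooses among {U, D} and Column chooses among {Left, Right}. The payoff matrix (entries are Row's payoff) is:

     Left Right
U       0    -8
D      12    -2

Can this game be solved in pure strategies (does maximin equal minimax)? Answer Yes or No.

Yes

Row minima: U → -8, D → -2; maximin = -2.
Column maxima: Left → 12, Right → -2; minimax = -2.
maximin = minimax = -2, so a saddle point exists.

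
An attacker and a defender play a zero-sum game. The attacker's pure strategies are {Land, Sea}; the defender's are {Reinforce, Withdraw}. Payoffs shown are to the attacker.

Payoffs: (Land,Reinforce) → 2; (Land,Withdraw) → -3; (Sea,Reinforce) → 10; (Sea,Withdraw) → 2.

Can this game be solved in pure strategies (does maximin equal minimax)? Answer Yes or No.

Row minima: Land → -3, Sea → 2; maximin = 2.
Column maxima: Reinforce → 10, Withdraw → 2; minimax = 2.
maximin = minimax = 2, so a saddle point exists.

Yes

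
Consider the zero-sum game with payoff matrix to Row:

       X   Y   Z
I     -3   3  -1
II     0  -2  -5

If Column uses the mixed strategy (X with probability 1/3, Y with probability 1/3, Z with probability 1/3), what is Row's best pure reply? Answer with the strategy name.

I

Expected payoff of I: (1/3)·(-3) + (1/3)·3 + (1/3)·(-1) = -1/3.
Expected payoff of II: (1/3)·0 + (1/3)·(-2) + (1/3)·(-5) = -7/3.
The largest is -1/3, so Row's best response is I.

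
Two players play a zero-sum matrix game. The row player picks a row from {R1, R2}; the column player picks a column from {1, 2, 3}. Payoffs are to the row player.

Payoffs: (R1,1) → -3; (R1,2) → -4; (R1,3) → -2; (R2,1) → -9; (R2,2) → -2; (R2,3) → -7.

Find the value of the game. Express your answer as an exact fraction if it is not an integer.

-15/4

Row minima: R1 → -4, R2 → -9; maximin = -4.
Column maxima: 1 → -3, 2 → -2, 3 → -2; minimax = -3.
-4 ≠ -3, so there is no saddle point; optimal play is mixed.
3 is strictly dominated by 1 (it gives the row player strictly more in every row), so the column player never plays it.
On the remaining 2×2 (R1, R2 vs 1, 2):
Let the row player play R1 with probability p. Expected payoff against 1: (-3)p + (-9)(1−p) = 6p − 9; against 2: (-4)p + (-2)(1−p) = −2p − 2.
Setting these equal: 6p − 9 = −2p − 2 ⇒ 8p = 7 ⇒ p = 7/8, and the value is (6)·(7/8) − 9 = -15/4.
For the column player: with q = P(1), equating R1's and R2's payoffs gives q − 4 = −7q − 2 ⇒ q = 1/4.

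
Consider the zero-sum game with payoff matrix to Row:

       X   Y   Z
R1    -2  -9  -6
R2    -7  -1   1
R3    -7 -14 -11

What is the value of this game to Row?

-61/13

Row minima: R1 → -9, R2 → -7, R3 → -14; maximin = -7.
Column maxima: X → -2, Y → -1, Z → 1; minimax = -2.
-7 ≠ -2, so there is no saddle point; optimal play is mixed.
R3 is strictly dominated by R1, so Row never plays it.
Z is strictly dominated by Y (it gives Row strictly more in every row), so Column never plays it.
On the remaining 2×2 (R1, R2 vs X, Y):
Let Row play R1 with probability p. Expected payoff against X: (-2)p + (-7)(1−p) = 5p − 7; against Y: (-9)p + (-1)(1−p) = −8p − 1.
Setting these equal: 5p − 7 = −8p − 1 ⇒ 13p = 6 ⇒ p = 6/13, and the value is (5)·(6/13) − 7 = -61/13.
For Column: with q = P(X), equating R1's and R2's payoffs gives 7q − 9 = −6q − 1 ⇒ q = 8/13.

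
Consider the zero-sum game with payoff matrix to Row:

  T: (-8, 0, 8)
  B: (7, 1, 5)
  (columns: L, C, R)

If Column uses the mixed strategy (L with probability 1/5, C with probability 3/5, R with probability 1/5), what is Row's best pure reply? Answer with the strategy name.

B

Expected payoff of T: (1/5)·(-8) + (3/5)·0 + (1/5)·8 = 0.
Expected payoff of B: (1/5)·7 + (3/5)·1 + (1/5)·5 = 3.
The largest is 3, so Row's best response is B.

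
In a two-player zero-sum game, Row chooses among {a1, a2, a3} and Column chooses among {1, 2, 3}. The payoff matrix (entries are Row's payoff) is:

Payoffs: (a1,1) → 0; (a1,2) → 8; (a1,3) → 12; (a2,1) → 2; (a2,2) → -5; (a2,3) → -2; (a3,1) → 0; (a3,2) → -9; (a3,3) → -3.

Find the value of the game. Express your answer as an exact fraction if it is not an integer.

Row minima: a1 → 0, a2 → -5, a3 → -9; maximin = 0.
Column maxima: 1 → 2, 2 → 8, 3 → 12; minimax = 2.
0 ≠ 2, so there is no saddle point; optimal play is mixed.
a3 is strictly dominated by a2, so Row never plays it.
3 is strictly dominated by 2 (it gives Row strictly more in every row), so Column never plays it.
On the remaining 2×2 (a1, a2 vs 1, 2):
Let Row play a1 with probability p. Expected payoff against 1: 0p + 2(1−p) = −2p + 2; against 2: 8p + (-5)(1−p) = 13p − 5.
Setting these equal: −2p + 2 = 13p − 5 ⇒ −15p = -7 ⇒ p = 7/15, and the value is (-2)·(7/15) + 2 = 16/15.
For Column: with q = P(1), equating a1's and a2's payoffs gives −8q + 8 = 7q − 5 ⇒ q = 13/15.

16/15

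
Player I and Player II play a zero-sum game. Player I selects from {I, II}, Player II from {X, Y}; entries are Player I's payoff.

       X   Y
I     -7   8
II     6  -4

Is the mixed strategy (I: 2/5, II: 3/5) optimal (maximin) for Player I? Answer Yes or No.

Against X this mix gives (2/5)·(-7) + (3/5)·6 = 4/5.
Against Y this mix gives (2/5)·8 + (3/5)·(-4) = 4/5.
All of Player II's active replies (X, Y) yield 4/5, and no column does worse for Player I. The mix makes Player II indifferent and guarantees 4/5, so it is optimal.

Yes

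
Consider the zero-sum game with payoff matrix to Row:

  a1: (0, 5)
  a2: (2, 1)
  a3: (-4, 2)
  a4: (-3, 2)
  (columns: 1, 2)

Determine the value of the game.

5/3

Row minima: a1 → 0, a2 → 1, a3 → -4, a4 → -3; maximin = 1.
Column maxima: 1 → 2, 2 → 5; minimax = 2.
1 ≠ 2, so there is no saddle point; optimal play is mixed.
a3 is strictly dominated by a1, so Row never plays it.
a4 is strictly dominated by a1, so Row never plays it.
On the remaining 2×2 (a1, a2 vs 1, 2):
Let Row play a1 with probability p. Expected payoff against 1: 0p + 2(1−p) = −2p + 2; against 2: 5p + 1(1−p) = 4p + 1.
Setting these equal: −2p + 2 = 4p + 1 ⇒ −6p = -1 ⇒ p = 1/6, and the value is (-2)·(1/6) + 2 = 5/3.
For Column: with q = P(1), equating a1's and a2's payoffs gives −5q + 5 = q + 1 ⇒ q = 2/3.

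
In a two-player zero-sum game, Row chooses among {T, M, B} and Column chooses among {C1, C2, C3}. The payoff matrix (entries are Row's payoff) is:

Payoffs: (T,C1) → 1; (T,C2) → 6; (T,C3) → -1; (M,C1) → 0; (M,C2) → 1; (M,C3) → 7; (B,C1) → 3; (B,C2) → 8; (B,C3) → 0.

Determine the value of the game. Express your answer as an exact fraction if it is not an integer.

Row minima: T → -1, M → 0, B → 0; maximin = 0.
Column maxima: C1 → 3, C2 → 8, C3 → 7; minimax = 3.
0 ≠ 3, so there is no saddle point; optimal play is mixed.
T is strictly dominated by B, so Row never plays it.
C2 is strictly dominated by C1 (it gives Row strictly more in every row), so Column never plays it.
On the remaining 2×2 (M, B vs C1, C3):
Let Row play M with probability p. Expected payoff against C1: 0p + 3(1−p) = −3p + 3; against C3: 7p + 0(1−p) = 7p.
Setting these equal: −3p + 3 = 7p ⇒ −10p = -3 ⇒ p = 3/10, and the value is (-3)·(3/10) + 3 = 21/10.
For Column: with q = P(C1), equating M's and B's payoffs gives −7q + 7 = 3q ⇒ q = 7/10.

21/10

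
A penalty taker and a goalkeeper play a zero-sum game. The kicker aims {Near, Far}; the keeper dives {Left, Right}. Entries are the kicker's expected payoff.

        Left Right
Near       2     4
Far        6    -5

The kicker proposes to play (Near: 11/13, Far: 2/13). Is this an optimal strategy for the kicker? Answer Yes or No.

Against Left this mix gives (11/13)·2 + (2/13)·6 = 34/13.
Against Right this mix gives (11/13)·4 + (2/13)·(-5) = 34/13.
All of the keeper's active replies (Left, Right) yield 34/13, and no column does worse for the kicker. The mix makes the keeper indifferent and guarantees 34/13, so it is optimal.

Yes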